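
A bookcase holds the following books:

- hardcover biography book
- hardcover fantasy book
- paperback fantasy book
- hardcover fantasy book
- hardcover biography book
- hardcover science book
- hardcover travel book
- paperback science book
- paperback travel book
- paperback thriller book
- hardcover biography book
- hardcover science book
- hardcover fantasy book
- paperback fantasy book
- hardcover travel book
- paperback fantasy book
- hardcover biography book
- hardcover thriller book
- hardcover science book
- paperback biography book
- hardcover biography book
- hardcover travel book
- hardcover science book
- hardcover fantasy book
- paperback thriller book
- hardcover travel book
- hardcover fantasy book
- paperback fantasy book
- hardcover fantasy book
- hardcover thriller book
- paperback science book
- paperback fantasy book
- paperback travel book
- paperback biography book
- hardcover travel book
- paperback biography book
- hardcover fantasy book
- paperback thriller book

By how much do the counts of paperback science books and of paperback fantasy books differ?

paperback science books: 2. paperback fantasy books: 5.
|2 − 5| = 5 − 2 = 3.

3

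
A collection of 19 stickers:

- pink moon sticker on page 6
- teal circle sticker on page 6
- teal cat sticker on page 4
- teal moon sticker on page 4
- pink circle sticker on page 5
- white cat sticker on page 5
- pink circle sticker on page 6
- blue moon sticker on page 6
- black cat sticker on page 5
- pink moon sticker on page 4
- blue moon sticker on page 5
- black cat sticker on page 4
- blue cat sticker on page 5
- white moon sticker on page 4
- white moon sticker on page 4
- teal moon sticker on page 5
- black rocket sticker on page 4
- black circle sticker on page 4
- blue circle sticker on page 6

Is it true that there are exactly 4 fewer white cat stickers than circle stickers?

white cat stickers: 1.
circle stickers: 5.
The claim requires 5 − 1 (= 4) to equal 4, which holds.

True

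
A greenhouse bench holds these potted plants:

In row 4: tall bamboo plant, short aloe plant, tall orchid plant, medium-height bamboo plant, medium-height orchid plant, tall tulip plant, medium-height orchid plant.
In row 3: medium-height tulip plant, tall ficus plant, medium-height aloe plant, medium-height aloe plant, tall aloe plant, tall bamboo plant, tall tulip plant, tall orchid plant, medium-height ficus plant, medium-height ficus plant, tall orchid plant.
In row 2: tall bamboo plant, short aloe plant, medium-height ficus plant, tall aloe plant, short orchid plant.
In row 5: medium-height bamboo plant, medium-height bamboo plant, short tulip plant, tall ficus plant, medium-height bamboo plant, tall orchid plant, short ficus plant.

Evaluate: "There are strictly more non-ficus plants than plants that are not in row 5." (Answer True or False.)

There are 24 non-ficus plants.
There are 23 plants that are not in row 5.
The claim requires 24 > 23, which holds.

True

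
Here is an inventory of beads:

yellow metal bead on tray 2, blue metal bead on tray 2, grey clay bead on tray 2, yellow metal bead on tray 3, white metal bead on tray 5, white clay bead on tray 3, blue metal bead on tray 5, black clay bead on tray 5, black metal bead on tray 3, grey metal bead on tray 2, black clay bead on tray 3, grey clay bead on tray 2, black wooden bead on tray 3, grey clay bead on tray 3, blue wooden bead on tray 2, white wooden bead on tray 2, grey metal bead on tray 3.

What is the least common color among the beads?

Counts by color: grey 5, black 4, white 3, blue 3, yellow 2.
The minimum is 2, held uniquely by yellow.

yellow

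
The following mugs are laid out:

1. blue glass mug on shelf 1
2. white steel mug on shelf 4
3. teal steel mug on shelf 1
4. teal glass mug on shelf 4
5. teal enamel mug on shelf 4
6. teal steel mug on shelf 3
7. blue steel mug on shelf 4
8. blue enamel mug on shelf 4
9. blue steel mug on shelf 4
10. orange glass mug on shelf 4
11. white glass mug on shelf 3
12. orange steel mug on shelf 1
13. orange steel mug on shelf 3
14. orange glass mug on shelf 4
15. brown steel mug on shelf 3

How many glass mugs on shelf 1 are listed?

1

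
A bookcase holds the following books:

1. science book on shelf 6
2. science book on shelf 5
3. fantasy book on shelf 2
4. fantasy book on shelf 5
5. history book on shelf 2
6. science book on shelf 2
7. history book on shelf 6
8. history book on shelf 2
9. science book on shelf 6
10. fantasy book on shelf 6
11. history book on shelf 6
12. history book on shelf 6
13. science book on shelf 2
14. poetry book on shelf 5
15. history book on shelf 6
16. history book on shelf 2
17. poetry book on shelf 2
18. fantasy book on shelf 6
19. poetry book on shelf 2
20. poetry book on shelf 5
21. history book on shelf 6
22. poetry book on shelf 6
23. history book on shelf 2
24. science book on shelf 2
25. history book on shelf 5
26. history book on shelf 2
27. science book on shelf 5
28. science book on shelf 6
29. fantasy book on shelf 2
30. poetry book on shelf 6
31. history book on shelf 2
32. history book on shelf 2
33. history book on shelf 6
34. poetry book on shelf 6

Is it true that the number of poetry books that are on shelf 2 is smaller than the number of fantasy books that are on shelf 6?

False

|poetry books on shelf 2| = 2.
|fantasy books on shelf 6| = 2.
The claim requires 2 < 2, which does not hold.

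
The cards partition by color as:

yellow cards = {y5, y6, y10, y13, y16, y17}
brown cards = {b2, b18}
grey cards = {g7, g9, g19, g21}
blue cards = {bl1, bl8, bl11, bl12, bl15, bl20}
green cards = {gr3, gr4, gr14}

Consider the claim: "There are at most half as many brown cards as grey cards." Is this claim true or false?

There are 2 brown cards.
There are 4 grey cards.
The claim requires 2 × 2 = 4 ≤ 4, which holds.

True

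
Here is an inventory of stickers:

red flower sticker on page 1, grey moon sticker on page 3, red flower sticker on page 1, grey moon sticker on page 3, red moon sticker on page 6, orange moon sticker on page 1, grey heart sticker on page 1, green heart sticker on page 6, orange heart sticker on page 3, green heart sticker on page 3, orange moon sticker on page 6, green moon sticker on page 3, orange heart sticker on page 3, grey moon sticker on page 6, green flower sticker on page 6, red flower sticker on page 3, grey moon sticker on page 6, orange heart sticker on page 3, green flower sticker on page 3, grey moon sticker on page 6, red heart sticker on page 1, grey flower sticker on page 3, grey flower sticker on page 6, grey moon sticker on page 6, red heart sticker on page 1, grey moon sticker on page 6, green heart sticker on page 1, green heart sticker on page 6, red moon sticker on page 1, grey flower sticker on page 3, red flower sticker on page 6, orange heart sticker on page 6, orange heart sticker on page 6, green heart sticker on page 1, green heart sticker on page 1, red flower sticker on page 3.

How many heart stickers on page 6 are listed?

4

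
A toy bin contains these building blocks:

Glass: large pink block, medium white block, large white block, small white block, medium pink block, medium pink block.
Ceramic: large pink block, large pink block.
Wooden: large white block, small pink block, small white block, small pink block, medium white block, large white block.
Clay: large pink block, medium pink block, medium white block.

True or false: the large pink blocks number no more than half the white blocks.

|large pink blocks| = 4.
|white blocks| = 8.
The claim requires 2 × 4 = 8 ≤ 8, which holds.

True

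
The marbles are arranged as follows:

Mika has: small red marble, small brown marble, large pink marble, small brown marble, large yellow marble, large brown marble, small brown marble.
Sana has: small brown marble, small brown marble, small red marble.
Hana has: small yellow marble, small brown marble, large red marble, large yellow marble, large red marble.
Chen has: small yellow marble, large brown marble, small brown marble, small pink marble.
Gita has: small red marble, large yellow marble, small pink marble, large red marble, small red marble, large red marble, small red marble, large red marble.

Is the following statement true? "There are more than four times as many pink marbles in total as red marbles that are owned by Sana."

There are 3 pink marbles.
Count of red marbles owned by Sana: 1.
The claim requires 3 > 4 × 1 = 4, which does not hold.

False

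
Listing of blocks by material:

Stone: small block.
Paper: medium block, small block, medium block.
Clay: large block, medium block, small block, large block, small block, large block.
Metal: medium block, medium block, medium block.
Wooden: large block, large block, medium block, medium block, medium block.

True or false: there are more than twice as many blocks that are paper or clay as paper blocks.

True

There are 9 blocks that are paper or clay.
There are 3 paper blocks.
The claim requires 9 > 2 × 3 = 6, which holds.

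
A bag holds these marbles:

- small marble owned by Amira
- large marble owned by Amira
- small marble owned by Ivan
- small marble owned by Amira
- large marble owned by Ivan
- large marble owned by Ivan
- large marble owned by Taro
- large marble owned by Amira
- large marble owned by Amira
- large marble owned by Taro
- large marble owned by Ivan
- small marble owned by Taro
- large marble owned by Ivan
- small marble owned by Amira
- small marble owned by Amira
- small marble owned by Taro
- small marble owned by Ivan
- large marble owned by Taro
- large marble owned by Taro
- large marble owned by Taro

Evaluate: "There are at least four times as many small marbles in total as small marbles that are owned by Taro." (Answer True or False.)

True

There are 8 small marbles.
Count of small marbles owned by Taro: 2.
The claim requires 8 ≥ 4 × 2 = 8, which holds.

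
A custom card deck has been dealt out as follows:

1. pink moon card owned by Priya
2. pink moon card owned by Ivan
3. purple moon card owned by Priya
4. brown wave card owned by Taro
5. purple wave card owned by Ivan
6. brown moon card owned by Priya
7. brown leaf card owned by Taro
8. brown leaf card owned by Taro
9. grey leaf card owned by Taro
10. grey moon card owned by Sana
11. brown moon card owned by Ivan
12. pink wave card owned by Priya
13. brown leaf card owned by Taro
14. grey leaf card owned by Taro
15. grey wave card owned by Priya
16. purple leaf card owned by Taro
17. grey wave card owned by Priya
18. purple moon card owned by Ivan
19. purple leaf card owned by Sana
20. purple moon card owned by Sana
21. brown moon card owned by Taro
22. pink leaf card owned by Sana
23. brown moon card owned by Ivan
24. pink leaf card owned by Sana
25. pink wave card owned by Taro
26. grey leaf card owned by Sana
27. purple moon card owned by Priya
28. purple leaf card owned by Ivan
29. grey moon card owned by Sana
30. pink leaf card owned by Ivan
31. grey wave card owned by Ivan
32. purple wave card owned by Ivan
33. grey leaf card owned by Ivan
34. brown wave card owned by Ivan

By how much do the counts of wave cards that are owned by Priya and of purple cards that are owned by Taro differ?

wave cards owned by Priya: 3. purple cards owned by Taro: 1.
|3 − 1| = 3 − 1 = 2.

2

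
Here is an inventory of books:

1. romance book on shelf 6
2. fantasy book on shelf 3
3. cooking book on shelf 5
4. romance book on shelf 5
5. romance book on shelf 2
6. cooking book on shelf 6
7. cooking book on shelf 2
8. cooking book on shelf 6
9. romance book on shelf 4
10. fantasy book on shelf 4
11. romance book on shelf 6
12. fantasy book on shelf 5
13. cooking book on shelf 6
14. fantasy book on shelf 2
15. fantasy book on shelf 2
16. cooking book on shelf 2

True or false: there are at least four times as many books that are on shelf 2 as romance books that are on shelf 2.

There are 5 books on shelf 2.
There is 1 romance book on shelf 2.
The claim requires 5 ≥ 4 × 1 = 4, which holds.

True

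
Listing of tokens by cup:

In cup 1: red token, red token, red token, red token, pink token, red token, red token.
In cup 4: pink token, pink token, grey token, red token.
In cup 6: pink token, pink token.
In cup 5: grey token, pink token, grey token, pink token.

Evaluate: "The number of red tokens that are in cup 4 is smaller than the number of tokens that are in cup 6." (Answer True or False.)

True

|red tokens in cup 4| = 1.
|tokens in cup 6| = 2.
The claim requires 1 < 2, which holds.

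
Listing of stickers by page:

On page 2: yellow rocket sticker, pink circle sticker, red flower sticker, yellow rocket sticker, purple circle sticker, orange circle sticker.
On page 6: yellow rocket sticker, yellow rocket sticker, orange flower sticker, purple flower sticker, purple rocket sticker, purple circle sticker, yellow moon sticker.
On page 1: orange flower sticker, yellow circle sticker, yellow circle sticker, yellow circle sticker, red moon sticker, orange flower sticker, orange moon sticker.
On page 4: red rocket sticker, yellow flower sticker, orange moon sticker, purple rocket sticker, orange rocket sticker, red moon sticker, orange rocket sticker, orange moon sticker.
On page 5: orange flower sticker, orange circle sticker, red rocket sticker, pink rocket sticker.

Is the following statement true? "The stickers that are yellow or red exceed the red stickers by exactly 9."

True

|stickers that are yellow or red| = 14.
|red stickers| = 5.
The claim requires 14 − 5 (= 9) to equal 9, which holds.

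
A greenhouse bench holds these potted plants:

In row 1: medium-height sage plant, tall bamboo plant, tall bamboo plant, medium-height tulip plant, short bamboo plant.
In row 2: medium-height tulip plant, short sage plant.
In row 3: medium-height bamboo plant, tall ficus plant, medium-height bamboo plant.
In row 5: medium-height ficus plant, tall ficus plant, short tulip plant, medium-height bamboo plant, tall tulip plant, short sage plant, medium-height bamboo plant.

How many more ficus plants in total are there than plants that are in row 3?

ficus plants: 3.
plants in row 3: 3.
3 − 3 = 0.

0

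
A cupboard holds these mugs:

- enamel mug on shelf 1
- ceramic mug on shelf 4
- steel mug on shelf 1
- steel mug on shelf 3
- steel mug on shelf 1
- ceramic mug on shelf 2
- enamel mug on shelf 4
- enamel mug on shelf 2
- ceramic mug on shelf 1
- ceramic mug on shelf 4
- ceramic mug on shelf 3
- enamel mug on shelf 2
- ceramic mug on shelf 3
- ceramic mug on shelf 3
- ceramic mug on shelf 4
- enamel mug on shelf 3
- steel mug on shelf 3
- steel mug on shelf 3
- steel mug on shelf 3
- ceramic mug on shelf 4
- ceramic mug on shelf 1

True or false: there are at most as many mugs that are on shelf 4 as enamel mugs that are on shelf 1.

False

mugs on shelf 4: 5.
enamel mugs on shelf 1: 1.
The claim requires 5 ≤ 1, which does not hold.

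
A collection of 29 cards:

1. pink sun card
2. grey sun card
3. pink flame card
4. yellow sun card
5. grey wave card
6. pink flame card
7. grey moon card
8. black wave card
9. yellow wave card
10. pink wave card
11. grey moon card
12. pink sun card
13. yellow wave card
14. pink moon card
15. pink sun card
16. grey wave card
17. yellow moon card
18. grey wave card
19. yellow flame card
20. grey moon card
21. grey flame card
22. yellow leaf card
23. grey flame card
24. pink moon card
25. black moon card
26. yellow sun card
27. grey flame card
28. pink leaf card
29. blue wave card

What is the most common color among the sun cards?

pink

Counts by color (restricted to sun cards): pink 3, yellow 2, grey 1.
The maximum is 3, held uniquely by pink.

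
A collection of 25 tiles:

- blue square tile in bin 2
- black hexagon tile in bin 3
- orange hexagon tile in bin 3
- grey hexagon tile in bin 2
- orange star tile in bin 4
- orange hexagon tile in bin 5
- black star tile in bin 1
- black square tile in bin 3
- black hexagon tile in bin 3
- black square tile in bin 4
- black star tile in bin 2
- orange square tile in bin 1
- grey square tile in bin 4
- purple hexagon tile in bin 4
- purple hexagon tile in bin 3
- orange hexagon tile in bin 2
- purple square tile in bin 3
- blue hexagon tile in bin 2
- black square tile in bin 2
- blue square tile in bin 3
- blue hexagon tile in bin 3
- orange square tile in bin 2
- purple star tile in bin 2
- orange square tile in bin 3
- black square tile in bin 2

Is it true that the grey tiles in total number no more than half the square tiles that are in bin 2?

True

|grey tiles| = 2.
|square tiles in bin 2| = 4.
The claim requires 2 × 2 = 4 ≤ 4, which holds.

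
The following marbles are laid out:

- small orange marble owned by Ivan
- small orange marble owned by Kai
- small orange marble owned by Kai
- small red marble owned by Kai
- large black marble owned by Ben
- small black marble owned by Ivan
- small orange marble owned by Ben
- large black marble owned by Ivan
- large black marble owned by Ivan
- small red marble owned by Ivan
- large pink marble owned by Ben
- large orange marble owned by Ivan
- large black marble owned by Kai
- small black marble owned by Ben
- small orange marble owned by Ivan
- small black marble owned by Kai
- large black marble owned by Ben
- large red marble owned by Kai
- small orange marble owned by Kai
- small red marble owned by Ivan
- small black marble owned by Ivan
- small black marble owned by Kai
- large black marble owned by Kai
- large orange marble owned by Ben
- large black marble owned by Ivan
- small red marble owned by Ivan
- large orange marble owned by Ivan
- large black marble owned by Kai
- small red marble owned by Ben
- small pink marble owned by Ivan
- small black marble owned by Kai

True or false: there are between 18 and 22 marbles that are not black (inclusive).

marbles that are not black: 17.
The claim requires 18 ≤ 17 ≤ 22, which does not hold.

False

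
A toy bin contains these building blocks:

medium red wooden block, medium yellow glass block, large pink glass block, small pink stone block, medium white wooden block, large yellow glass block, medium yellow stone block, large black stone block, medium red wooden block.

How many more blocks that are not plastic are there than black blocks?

8

blocks that are not plastic: 9.
black blocks: 1.
9 − 1 = 8.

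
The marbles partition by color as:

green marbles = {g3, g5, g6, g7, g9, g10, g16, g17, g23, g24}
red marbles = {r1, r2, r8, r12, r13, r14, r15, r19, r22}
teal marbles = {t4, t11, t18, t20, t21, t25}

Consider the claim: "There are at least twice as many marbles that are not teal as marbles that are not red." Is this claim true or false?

False

|marbles that are not teal| = 19.
|marbles that are not red| = 16.
The claim requires 19 ≥ 2 × 16 = 32, which does not hold.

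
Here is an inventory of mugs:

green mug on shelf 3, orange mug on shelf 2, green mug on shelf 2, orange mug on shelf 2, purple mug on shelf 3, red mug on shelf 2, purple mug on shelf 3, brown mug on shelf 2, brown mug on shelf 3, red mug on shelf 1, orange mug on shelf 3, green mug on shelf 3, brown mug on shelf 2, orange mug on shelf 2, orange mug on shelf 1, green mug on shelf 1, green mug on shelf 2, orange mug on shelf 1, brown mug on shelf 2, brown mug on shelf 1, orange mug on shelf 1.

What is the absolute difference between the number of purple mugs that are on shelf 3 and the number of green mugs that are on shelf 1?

purple mugs on shelf 3: 2. green mugs on shelf 1: 1.
|2 − 1| = 2 − 1 = 1.

1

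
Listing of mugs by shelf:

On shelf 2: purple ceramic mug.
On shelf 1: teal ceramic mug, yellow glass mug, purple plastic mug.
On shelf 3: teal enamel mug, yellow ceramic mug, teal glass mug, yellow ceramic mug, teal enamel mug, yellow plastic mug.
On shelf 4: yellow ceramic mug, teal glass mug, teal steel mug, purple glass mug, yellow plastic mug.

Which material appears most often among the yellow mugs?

Counts by material (restricted to yellow mugs): ceramic 3, plastic 2, glass 1.
The maximum is 3, held uniquely by ceramic.

ceramic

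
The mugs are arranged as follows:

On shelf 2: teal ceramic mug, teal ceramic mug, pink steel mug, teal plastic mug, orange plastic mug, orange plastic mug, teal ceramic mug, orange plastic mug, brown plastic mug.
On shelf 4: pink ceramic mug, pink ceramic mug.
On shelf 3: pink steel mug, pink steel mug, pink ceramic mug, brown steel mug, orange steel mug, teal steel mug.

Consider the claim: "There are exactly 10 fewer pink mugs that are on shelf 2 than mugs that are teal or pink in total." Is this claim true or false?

There is 1 pink mug on shelf 2.
There are 11 mugs that are teal or pink.
The claim requires 11 − 1 (= 10) to equal 10, which holds.

True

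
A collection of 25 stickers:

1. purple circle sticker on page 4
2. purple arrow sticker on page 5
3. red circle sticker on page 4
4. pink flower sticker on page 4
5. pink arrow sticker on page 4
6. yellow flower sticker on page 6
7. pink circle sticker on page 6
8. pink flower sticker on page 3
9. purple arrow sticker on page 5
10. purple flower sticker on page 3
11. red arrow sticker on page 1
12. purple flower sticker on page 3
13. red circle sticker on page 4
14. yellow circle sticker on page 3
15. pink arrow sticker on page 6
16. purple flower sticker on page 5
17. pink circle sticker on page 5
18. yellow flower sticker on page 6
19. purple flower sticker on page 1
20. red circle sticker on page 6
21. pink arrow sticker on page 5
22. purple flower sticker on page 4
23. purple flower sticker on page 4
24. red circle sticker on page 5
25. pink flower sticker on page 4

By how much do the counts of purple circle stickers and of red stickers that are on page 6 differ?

0

purple circle stickers: 1. red stickers on page 6: 1.
|1 − 1| = 1 − 1 = 0.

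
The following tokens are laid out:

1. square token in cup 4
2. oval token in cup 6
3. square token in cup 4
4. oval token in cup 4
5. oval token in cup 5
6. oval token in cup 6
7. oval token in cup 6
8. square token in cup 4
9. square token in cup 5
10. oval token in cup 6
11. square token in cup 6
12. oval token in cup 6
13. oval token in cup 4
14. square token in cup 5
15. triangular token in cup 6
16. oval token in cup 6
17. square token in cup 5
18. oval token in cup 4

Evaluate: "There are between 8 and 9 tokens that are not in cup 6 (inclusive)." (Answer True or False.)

False

There are 10 tokens that are not in cup 6.
The claim requires 8 ≤ 10 ≤ 9, which does not hold.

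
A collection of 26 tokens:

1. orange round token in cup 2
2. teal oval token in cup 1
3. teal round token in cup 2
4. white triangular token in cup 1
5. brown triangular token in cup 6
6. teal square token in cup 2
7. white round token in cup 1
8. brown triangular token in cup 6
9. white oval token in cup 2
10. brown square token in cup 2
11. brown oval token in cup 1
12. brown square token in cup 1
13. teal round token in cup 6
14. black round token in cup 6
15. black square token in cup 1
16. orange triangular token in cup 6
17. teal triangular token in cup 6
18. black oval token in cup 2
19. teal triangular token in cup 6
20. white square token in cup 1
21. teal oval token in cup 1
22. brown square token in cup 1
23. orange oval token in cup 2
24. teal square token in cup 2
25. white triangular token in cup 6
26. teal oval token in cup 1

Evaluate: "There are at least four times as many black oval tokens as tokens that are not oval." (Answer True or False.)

False

There is 1 black oval token.
There are 19 tokens that are not oval.
The claim requires 1 ≥ 4 × 19 = 76, which does not hold.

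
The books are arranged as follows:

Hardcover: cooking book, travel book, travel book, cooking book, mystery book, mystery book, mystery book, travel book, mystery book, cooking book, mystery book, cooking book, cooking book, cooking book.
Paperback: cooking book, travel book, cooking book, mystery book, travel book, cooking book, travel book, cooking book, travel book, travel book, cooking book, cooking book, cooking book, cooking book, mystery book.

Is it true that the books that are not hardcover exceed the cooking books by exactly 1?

books that are not hardcover: 15.
cooking books: 14.
The claim requires 15 − 14 (= 1) to equal 1, which holds.

True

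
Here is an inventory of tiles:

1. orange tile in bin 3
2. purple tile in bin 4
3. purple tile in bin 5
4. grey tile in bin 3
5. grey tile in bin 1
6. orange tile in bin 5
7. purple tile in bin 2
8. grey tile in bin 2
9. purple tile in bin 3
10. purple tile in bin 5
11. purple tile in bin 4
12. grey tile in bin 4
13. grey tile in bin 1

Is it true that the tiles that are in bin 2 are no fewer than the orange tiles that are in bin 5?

tiles in bin 2: 2.
orange tiles in bin 5: 1.
The claim requires 2 ≥ 1, which holds.

True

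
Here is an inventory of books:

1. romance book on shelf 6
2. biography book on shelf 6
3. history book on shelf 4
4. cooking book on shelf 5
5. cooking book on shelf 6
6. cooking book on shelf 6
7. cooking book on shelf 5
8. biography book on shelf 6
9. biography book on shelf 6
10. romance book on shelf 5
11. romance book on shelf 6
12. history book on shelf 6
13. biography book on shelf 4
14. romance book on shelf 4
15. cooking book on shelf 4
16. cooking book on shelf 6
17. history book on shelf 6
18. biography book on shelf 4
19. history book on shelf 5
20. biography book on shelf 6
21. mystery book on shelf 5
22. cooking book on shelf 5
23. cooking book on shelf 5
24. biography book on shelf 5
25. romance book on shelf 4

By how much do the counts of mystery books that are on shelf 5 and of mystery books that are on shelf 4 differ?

1

mystery books on shelf 5: 1. mystery books on shelf 4: 0.
|1 − 0| = 1 − 0 = 1.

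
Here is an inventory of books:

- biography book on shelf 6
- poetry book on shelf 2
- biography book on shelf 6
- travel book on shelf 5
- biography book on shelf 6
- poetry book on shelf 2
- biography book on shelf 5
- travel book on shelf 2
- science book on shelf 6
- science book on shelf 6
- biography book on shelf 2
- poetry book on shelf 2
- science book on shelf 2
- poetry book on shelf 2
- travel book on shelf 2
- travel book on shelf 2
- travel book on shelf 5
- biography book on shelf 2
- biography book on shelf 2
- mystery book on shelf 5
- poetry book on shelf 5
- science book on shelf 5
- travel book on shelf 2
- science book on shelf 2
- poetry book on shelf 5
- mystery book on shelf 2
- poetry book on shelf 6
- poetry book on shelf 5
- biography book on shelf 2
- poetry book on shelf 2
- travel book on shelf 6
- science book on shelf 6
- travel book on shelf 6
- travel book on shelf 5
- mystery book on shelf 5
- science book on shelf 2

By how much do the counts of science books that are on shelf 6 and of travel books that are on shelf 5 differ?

science books on shelf 6: 3. travel books on shelf 5: 3.
|3 − 3| = 3 − 3 = 0.

0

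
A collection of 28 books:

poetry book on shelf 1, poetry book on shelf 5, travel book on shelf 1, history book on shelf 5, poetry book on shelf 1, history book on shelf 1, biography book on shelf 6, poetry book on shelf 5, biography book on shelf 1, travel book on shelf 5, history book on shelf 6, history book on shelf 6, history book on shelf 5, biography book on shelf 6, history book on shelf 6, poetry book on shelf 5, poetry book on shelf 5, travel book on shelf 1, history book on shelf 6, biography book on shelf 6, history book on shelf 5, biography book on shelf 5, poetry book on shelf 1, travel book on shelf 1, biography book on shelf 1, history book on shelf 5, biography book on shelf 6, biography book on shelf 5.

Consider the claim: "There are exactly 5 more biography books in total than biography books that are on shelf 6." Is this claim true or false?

|biography books| = 8.
|biography books on shelf 6| = 4.
The claim requires 8 − 4 (= 4) to equal 5, which does not hold.

False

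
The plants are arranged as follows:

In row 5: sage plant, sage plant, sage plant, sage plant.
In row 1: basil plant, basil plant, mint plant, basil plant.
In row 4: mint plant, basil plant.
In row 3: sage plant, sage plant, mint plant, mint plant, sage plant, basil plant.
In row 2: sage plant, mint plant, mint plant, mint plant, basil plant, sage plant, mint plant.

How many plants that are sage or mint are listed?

17

mint: 8; sage: 9; together 8 + 9 = 17.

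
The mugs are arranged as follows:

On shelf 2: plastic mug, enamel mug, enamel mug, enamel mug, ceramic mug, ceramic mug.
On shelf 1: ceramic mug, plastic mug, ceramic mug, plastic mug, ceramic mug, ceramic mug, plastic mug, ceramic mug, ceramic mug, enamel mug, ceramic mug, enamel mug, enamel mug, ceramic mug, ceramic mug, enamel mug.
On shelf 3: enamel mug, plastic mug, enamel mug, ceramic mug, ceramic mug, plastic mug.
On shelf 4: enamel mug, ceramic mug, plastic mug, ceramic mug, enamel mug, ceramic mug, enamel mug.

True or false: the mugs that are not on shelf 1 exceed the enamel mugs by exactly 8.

|mugs that are not on shelf 1| = 19.
|enamel mugs| = 12.
The claim requires 19 − 12 (= 7) to equal 8, which does not hold.

False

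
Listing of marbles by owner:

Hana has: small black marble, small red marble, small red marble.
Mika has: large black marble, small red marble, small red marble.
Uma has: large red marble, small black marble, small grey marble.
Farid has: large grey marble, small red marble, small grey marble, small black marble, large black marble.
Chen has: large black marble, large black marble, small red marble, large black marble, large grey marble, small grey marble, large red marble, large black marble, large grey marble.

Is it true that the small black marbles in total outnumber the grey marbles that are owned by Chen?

small black marbles: 3.
grey marbles owned by Chen: 3.
The claim requires 3 > 3, which does not hold.

False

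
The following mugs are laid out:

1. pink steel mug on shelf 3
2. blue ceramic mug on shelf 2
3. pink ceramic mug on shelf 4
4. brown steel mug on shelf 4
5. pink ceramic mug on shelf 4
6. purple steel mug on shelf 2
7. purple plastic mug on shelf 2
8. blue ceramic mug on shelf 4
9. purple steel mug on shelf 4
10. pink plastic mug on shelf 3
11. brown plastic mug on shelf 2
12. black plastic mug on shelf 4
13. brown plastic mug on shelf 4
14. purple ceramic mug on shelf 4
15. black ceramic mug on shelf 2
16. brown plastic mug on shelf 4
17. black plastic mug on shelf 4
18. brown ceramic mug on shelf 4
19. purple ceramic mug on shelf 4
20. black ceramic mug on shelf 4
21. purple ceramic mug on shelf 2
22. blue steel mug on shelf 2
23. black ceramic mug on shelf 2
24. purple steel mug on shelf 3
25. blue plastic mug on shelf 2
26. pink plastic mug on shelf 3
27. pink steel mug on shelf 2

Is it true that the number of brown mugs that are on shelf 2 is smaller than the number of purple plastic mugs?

brown mugs on shelf 2: 1.
purple plastic mugs: 1.
The claim requires 1 < 1, which does not hold.

False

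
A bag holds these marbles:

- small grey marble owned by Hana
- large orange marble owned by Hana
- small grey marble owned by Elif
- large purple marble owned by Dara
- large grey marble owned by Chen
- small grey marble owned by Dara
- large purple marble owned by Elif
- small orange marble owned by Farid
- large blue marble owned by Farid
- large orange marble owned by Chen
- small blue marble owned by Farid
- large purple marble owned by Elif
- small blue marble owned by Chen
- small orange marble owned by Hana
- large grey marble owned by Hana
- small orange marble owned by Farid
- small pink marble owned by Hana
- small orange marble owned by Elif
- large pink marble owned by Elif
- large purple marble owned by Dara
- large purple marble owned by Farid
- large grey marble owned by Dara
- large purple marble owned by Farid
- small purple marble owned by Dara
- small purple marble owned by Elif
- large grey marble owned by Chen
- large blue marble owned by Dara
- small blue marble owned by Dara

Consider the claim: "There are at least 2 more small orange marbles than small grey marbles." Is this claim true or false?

False

small orange marbles: 4.
small grey marbles: 3.
The claim requires 4 − 3 = 1 ≥ 2, which does not hold.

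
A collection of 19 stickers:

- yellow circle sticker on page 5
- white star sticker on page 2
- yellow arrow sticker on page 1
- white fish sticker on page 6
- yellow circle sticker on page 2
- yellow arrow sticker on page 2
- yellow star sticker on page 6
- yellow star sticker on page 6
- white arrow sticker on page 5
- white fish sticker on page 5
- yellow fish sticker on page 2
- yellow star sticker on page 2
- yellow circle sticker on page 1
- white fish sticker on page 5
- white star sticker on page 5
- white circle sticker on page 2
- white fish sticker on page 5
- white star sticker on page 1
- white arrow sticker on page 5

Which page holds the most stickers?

Counts by page: page 5→7, page 2→6, page 1→3, page 6→3.
The maximum is 7, held uniquely by page 5.

page 5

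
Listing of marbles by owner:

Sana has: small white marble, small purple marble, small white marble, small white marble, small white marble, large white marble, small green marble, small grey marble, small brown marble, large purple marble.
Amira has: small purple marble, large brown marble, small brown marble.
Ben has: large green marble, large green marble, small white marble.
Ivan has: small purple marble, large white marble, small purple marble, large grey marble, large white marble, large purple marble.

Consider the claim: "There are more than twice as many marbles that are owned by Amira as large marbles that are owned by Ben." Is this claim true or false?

|marbles owned by Amira| = 3.
|large marbles owned by Ben| = 2.
The claim requires 3 > 2 × 2 = 4, which does not hold.

False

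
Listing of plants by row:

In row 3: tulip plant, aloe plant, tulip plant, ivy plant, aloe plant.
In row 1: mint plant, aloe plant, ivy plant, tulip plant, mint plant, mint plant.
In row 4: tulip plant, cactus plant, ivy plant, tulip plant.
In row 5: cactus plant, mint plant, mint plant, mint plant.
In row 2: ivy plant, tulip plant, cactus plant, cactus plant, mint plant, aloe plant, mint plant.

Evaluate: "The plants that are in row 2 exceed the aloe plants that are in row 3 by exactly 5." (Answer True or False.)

True

There are 7 plants in row 2.
There are 2 aloe plants in row 3.
The claim requires 7 − 2 (= 5) to equal 5, which holds.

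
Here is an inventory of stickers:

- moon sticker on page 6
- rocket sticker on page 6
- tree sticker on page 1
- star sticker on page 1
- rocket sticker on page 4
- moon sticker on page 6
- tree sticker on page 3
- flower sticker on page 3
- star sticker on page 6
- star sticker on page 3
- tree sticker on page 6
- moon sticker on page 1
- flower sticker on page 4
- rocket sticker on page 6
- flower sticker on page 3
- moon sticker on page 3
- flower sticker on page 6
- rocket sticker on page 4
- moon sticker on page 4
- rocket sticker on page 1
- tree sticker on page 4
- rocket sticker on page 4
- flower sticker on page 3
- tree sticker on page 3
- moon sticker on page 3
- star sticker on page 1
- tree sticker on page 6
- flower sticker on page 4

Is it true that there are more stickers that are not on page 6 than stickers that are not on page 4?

|stickers that are not on page 6| = 20.
|stickers that are not on page 4| = 21.
The claim requires 20 > 21, which does not hold.

False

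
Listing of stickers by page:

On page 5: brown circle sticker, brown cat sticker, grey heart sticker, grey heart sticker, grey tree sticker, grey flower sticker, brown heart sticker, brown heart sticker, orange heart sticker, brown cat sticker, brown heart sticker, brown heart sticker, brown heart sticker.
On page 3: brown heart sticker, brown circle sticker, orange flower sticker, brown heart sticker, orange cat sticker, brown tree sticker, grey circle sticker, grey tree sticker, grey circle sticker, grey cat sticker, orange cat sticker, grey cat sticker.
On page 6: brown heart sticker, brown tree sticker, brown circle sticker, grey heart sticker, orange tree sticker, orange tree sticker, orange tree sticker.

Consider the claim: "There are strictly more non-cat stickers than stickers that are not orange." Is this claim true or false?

There are 26 non-cat stickers.
There are 25 stickers that are not orange.
The claim requires 26 > 25, which holds.

True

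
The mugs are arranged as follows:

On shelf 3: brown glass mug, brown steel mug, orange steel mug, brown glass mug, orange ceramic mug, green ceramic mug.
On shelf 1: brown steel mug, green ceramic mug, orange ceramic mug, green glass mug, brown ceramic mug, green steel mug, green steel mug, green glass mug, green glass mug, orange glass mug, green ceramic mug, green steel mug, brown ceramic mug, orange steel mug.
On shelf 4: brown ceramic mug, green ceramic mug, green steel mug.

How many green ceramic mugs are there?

4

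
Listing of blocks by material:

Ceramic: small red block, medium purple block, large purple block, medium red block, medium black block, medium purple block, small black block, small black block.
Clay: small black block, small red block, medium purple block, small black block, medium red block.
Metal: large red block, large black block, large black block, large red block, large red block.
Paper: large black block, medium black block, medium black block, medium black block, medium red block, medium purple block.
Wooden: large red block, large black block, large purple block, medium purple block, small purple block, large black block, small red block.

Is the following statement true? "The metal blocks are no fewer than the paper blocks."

There are 5 metal blocks.
There are 6 paper blocks.
The claim requires 5 ≥ 6, which does not hold.

False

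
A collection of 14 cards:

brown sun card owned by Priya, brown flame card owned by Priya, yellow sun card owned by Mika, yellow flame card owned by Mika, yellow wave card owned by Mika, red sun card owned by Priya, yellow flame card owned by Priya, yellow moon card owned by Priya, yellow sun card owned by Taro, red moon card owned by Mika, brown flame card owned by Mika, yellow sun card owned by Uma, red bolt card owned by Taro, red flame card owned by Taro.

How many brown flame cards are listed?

2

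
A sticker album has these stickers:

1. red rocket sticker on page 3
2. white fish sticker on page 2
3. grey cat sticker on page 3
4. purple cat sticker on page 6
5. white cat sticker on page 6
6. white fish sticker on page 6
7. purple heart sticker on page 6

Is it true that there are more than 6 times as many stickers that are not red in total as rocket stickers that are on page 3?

There are 6 stickers that are not red.
There is 1 rocket sticker on page 3.
The claim requires 6 > 6 × 1 = 6, which does not hold.

False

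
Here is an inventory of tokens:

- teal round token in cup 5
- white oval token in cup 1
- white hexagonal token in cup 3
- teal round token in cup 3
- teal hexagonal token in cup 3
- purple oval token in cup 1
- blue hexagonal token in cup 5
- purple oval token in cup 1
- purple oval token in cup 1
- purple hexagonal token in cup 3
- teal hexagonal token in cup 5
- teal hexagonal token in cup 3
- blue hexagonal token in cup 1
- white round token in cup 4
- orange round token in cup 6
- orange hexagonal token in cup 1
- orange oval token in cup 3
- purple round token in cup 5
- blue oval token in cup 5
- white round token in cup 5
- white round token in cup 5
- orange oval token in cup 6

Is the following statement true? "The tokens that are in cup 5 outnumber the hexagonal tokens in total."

False

tokens in cup 5: 7.
hexagonal tokens: 8.
The claim requires 7 > 8, which does not hold.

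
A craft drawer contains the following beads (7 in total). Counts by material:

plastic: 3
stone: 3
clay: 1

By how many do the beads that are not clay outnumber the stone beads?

3

beads that are not clay: 6.
stone beads: 3.
6 − 3 = 3.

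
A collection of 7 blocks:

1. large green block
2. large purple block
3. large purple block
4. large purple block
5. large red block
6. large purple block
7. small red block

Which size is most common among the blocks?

large

Counts by size: large 6, small 1.
The maximum is 6, held uniquely by large.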